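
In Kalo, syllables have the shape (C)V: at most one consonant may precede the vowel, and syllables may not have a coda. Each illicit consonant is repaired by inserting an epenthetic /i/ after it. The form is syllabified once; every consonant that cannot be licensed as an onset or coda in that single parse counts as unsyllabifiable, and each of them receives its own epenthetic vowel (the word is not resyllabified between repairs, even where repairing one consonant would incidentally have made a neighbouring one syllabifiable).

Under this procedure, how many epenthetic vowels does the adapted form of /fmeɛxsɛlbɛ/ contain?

3

The unsyllabifiable consonants are /f/, /x/, /l/; each receives one epenthetic vowel.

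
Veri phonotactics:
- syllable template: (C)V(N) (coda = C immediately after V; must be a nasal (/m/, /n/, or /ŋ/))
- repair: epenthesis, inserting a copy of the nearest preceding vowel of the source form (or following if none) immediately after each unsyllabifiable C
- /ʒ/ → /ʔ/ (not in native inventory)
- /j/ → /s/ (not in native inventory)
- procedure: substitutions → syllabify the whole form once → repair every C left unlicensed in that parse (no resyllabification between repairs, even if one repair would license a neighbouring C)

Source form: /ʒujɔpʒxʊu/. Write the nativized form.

ʔusɔpɔʔɔxʊu

Substitution: /ʒ/ → /ʔ/, /j/ → /s/, giving /ʔusɔpʔxʊu/.
The consonants /p/, /ʔ/ cannot be parsed into a legal (C)V(N) syllable (only a nasal (/m/, /n/, or /ŋ/) is licensed in coda position; onsets are limited to one consonant).
Each unlicensed consonant becomes the onset of a new syllable: /p/ → /pɔ/, /ʔ/ → /ʔɔ/.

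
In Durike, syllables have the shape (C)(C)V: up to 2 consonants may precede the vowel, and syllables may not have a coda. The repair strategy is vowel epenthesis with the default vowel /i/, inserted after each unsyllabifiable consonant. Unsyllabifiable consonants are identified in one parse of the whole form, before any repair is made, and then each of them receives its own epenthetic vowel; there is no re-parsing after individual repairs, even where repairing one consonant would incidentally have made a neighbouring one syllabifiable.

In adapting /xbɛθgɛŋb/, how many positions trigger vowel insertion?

The unsyllabifiable consonants are /ŋ/, /b/; each receives one epenthetic vowel.

2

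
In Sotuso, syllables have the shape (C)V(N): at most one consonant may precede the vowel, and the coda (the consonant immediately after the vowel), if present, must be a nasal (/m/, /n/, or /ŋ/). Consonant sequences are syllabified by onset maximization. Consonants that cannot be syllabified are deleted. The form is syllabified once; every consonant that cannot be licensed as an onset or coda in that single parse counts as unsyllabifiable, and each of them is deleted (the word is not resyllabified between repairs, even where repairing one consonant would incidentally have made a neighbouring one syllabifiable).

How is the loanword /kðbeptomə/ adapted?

The consonants /k/, /ð/, /p/ cannot be parsed into a legal (C)V(N) syllable (only a nasal (/m/, /n/, or /ŋ/) is licensed in coda position; onsets are limited to one consonant).
Deletion applies to /k/, /ð/, /p/.

betomə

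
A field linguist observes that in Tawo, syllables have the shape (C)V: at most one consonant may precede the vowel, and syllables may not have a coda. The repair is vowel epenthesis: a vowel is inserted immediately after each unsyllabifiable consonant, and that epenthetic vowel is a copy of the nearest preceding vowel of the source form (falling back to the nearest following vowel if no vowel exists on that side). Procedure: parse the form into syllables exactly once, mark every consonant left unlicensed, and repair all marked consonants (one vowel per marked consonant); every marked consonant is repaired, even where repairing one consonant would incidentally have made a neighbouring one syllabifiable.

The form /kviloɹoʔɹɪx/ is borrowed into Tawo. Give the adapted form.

kiviloɹoʔoɹɪxɪ

The consonants /k/, /ʔ/, /x/ cannot be parsed into a legal (C)V syllable (no codas are permitted; onsets are limited to one consonant).
Each unlicensed consonant becomes the onset of a new syllable: /k/ → /ki/, /ʔ/ → /ʔo/, /x/ → /xɪ/.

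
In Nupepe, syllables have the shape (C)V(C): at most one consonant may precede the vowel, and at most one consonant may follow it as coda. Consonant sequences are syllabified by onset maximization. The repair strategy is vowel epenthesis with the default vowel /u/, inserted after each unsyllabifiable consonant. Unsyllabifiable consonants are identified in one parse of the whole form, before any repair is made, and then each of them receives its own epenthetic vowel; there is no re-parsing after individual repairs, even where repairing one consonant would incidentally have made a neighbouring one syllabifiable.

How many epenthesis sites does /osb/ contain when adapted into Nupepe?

1

The unsyllabifiable consonants are /b/; each receives one epenthetic vowel.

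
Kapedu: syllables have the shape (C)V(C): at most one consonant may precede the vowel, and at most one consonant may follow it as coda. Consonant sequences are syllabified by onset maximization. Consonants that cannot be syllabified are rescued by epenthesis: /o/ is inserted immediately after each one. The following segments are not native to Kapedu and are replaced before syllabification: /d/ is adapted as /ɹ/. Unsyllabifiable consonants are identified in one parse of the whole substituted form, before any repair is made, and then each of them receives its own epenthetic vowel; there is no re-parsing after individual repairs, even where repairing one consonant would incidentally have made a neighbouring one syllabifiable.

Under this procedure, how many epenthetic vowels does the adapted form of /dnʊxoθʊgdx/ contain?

After substitution the input is /ɹnʊxoθʊgɹx/.
The unsyllabifiable consonants are /ɹ/, /ɹ/, /x/; each receives one epenthetic vowel.

3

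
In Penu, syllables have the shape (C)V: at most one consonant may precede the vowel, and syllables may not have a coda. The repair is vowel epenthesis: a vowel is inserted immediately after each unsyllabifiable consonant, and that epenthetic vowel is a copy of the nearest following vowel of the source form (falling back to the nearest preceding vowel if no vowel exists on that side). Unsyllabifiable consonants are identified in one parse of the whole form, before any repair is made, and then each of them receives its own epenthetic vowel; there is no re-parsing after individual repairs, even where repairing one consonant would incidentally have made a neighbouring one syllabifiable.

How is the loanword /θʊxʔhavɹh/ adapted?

The consonants /x/, /ʔ/, /v/, /ɹ/, /h/ cannot be parsed into a legal (C)V syllable (no codas are permitted; onsets are limited to one consonant).
Epenthesis after each stranded consonant: /x/ → /xa/, /ʔ/ → /ʔa/, /v/ → /va/, /ɹ/ → /ɹa/, /h/ → /ha/.

θʊxaʔahavaɹaha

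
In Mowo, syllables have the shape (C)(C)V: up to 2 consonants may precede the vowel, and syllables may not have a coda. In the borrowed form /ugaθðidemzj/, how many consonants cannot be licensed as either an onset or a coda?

Under (C)(C)V, the unsyllabifiable consonants are /m/, /z/, /j/ (no codas are permitted; onsets may contain at most 2 consonants).

3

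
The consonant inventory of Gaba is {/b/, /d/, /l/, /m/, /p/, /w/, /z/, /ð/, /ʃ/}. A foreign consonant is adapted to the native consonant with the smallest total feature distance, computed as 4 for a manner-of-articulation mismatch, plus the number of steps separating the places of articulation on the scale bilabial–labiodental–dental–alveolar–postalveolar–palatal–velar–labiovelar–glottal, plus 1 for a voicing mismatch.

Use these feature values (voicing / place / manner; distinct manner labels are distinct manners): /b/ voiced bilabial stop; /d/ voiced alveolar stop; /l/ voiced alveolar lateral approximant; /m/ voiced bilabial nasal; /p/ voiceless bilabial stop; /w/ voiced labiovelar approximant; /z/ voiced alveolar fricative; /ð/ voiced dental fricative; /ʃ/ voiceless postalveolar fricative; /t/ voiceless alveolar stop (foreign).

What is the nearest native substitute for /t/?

/d/ is closest: same manner (stop), place distance 0 (alveolar→alveolar), voicing differs (+1); total 1. Next closest is /p/ at distance 3.

d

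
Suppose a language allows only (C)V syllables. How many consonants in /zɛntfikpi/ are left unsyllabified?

3

Under (C)V, the unsyllabifiable consonants are /n/, /t/, /k/ (no codas are permitted; onsets are limited to one consonant).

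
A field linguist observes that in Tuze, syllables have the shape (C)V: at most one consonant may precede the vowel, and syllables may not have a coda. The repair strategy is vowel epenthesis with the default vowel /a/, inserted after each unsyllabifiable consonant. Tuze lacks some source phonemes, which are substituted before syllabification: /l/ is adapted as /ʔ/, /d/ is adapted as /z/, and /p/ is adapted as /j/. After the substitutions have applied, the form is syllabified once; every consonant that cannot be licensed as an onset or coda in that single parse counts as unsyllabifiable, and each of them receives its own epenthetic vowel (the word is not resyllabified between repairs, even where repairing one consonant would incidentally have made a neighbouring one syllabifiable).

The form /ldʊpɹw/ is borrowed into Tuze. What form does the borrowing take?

Substitution: /l/ → /ʔ/, /d/ → /z/, /p/ → /j/, giving /ʔzʊjɹw/.
Under (C)V, the unsyllabifiable consonants are /ʔ/, /j/, /ɹ/, /w/ (no codas are permitted; onsets are limited to one consonant).
Inserting the epenthetic vowel yields /ʔ/ → /ʔa/, /j/ → /ja/, /ɹ/ → /ɹa/, /w/ → /wa/.

ʔazʊjaɹawa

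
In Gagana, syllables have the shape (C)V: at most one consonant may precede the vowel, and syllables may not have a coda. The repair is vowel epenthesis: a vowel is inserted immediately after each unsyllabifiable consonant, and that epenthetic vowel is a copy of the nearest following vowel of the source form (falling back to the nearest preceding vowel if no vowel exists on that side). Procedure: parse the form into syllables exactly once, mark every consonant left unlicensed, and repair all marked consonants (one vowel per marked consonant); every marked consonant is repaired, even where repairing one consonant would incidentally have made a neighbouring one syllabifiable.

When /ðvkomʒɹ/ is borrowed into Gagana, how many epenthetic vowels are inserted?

5

The unsyllabifiable consonants are /ð/, /v/, /m/, /ʒ/, /ɹ/; each receives one epenthetic vowel.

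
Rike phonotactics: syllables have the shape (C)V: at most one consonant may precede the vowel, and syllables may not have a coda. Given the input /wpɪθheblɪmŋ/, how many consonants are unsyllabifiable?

Under (C)V, the unsyllabifiable consonants are /w/, /θ/, /b/, /m/, /ŋ/ (no codas are permitted; onsets are limited to one consonant).

5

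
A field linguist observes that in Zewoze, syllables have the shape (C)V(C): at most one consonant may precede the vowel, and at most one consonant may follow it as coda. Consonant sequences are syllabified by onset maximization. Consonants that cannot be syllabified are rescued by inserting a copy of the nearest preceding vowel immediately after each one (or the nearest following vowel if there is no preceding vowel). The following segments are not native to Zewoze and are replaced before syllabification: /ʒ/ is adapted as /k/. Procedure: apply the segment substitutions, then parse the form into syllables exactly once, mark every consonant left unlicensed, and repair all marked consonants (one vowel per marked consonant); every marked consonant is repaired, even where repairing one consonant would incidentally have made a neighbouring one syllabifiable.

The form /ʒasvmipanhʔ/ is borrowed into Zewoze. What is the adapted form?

kasvamipanhaʔa

Substitution: /ʒ/ → /k/, giving /kasvmipanhʔ/.
Under (C)V(C), the unsyllabifiable consonants are /v/, /h/, /ʔ/ (at most one coda consonant is licensed; onsets are limited to one consonant).
Epenthesis after each stranded consonant: /v/ → /va/, /h/ → /ha/, /ʔ/ → /ʔa/.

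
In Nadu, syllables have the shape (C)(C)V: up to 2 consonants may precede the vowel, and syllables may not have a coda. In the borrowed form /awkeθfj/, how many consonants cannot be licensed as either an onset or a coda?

3

Syllabifying with onset maximization leaves /θ/, /f/, /j/ stranded (no codas are permitted; onsets may contain at most 2 consonants).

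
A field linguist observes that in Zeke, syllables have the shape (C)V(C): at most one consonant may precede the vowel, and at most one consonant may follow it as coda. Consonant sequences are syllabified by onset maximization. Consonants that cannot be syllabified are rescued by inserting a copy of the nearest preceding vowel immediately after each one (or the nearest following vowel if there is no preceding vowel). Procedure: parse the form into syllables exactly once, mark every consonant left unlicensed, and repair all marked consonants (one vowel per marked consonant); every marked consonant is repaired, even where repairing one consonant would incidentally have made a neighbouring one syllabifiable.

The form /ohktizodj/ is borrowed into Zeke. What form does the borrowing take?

Under (C)V(C), the unsyllabifiable consonants are /k/, /j/ (at most one coda consonant is licensed; onsets are limited to one consonant).
Epenthesis after each stranded consonant: /k/ → /ko/, /j/ → /jo/.

ohkotizodjo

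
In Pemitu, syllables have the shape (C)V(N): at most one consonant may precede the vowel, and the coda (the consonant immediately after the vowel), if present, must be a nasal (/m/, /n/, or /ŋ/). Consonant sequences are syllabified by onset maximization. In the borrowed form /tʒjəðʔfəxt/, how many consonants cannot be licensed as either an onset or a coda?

Under (C)V(N), the unsyllabifiable consonants are /t/, /ʒ/, /ð/, /ʔ/, /x/, /t/ (only a nasal (/m/, /n/, or /ŋ/) is licensed in coda position; onsets are limited to one consonant).

6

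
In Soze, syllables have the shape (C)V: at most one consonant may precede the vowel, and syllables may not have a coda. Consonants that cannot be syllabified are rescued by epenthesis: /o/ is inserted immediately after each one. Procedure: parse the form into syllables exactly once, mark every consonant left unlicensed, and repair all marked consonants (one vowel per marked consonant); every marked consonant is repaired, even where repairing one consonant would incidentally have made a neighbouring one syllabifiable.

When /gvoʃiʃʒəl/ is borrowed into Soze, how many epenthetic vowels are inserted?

The unsyllabifiable consonants are /g/, /ʃ/, /l/; each receives one epenthetic vowel.

3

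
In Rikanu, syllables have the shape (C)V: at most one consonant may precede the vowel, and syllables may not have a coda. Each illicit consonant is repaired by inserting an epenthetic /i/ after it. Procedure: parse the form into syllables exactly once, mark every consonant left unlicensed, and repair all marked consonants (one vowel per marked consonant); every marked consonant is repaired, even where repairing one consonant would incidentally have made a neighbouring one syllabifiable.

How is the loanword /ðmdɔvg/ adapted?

ðimidɔvigi

Syllabifying with onset maximization leaves /ð/, /m/, /v/, /g/ stranded (no codas are permitted; onsets are limited to one consonant).
Each unlicensed consonant becomes the onset of a new syllable: /ð/ → /ði/, /m/ → /mi/, /v/ → /vi/, /g/ → /gi/.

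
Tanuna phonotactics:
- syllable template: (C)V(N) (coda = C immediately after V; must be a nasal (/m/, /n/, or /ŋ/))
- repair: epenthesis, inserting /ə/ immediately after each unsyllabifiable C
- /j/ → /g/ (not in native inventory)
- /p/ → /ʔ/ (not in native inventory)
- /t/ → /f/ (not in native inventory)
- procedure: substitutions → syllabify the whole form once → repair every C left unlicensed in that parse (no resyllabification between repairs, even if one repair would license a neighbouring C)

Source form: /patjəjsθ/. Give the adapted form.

ʔafəgəgəsəθə

Substitution: /p/ → /ʔ/, /t/ → /f/, /j/ → /g/, giving /ʔafgəgsθ/.
The consonants /f/, /g/, /s/, /θ/ cannot be parsed into a legal (C)V(N) syllable (only a nasal (/m/, /n/, or /ŋ/) is licensed in coda position; onsets are limited to one consonant).
Inserting the epenthetic vowel yields /f/ → /fə/, /g/ → /gə/, /s/ → /sə/, /θ/ → /θə/.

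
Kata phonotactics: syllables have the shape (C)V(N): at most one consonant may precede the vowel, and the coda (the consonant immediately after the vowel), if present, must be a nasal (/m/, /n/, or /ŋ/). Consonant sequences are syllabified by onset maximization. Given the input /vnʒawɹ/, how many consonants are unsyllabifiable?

4

Under (C)V(N), the unsyllabifiable consonants are /v/, /n/, /w/, /ɹ/ (only a nasal (/m/, /n/, or /ŋ/) is licensed in coda position; onsets are limited to one consonant).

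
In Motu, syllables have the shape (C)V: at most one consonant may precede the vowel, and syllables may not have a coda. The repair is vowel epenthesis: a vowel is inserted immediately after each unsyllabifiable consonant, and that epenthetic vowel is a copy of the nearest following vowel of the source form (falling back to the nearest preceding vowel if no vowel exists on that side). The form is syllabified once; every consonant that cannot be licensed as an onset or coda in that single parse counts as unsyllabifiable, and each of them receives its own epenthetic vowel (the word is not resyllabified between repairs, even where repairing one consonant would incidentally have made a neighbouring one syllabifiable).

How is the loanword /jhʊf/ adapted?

The consonants /j/, /f/ cannot be parsed into a legal (C)V syllable (no codas are permitted; onsets are limited to one consonant).
Each unlicensed consonant becomes the onset of a new syllable: /j/ → /jʊ/, /f/ → /fʊ/.

jʊhʊfʊ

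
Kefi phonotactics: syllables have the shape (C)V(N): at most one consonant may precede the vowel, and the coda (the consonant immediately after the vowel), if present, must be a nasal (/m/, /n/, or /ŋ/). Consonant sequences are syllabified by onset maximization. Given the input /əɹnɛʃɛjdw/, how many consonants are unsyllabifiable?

The consonants /ɹ/, /j/, /d/, /w/ cannot be parsed into a legal (C)V(N) syllable (only a nasal (/m/, /n/, or /ŋ/) is licensed in coda position; onsets are limited to one consonant).

4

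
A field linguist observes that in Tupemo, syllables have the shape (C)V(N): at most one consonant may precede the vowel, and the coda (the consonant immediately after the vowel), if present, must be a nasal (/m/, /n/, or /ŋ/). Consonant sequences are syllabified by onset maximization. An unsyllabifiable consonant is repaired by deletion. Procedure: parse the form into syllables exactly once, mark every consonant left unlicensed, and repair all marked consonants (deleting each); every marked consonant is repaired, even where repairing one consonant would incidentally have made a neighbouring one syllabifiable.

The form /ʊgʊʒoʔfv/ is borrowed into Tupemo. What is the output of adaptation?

Under (C)V(N), the unsyllabifiable consonants are /ʔ/, /f/, /v/ (only a nasal (/m/, /n/, or /ŋ/) is licensed in coda position; onsets are limited to one consonant).
Deleting the stranded consonants removes /ʔ/, /f/, /v/.

ʊgʊʒo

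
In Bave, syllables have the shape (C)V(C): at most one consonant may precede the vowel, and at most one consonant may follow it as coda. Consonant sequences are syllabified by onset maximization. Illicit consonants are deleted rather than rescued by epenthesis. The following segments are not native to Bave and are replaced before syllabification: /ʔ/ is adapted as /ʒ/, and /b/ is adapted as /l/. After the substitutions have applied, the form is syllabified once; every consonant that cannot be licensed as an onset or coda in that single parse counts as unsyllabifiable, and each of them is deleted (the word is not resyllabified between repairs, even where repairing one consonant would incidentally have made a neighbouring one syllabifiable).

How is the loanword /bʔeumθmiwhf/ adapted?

ʒeummiw

Substitution: /b/ → /l/, /ʔ/ → /ʒ/, giving /lʒeumθmiwhf/.
Syllabifying with onset maximization leaves /l/, /θ/, /h/, /f/ stranded (at most one coda consonant is licensed; onsets are limited to one consonant).
Deletion applies to /l/, /θ/, /h/, /f/.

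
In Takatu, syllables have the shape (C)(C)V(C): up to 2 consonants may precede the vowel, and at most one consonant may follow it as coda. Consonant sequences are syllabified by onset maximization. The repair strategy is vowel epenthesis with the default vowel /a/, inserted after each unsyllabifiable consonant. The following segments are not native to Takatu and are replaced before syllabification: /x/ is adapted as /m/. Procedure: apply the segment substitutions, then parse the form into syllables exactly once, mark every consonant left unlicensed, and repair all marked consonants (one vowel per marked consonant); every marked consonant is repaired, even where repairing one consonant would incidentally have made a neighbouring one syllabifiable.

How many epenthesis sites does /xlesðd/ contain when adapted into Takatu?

2

After substitution the input is /mlesðd/.
The unsyllabifiable consonants are /ð/, /d/; each receives one epenthetic vowel.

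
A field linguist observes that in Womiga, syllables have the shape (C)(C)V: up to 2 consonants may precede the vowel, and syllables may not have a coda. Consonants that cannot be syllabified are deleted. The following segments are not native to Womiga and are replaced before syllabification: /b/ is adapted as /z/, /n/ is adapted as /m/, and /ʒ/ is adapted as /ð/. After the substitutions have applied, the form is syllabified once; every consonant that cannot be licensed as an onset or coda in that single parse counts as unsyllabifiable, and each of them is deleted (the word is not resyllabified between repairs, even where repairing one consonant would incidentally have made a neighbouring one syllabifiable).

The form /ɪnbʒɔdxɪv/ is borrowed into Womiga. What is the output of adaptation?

Substitution: /n/ → /m/, /b/ → /z/, /ʒ/ → /ð/, giving /ɪmzðɔdxɪv/.
The consonants /m/, /v/ cannot be parsed into a legal (C)(C)V syllable (no codas are permitted; onsets may contain at most 2 consonants).
Deletion applies to /m/, /v/.

ɪzðɔdxɪ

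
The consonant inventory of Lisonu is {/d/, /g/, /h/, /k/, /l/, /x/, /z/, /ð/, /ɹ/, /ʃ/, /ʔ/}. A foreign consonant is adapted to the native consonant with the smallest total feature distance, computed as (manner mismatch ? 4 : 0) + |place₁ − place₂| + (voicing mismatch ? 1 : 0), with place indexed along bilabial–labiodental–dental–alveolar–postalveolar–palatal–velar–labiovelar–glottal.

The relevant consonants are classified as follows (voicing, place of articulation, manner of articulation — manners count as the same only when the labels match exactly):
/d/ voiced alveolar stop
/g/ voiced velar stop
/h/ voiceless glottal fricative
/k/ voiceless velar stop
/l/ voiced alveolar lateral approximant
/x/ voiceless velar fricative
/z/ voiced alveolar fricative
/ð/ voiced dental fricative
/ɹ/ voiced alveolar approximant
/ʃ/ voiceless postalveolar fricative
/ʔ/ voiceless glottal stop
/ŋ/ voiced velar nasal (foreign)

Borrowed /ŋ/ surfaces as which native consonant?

/g/ is closest: manner differs (nasal→stop, +4), place distance 0 (velar→velar), same voicing; total 4. Next closest is /k/ at distance 5.

g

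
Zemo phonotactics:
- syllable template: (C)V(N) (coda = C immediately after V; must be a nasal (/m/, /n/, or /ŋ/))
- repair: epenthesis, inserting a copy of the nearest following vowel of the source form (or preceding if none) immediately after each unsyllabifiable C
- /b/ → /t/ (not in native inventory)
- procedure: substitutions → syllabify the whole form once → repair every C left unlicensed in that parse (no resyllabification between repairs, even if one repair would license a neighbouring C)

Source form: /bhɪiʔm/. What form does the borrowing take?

tɪhɪiʔimi

Substitution: /b/ → /t/, giving /thɪiʔm/.
Syllabifying with onset maximization leaves /t/, /ʔ/, /m/ stranded (only a nasal (/m/, /n/, or /ŋ/) is licensed in coda position; onsets are limited to one consonant).
Epenthesis after each stranded consonant: /t/ → /tɪ/, /ʔ/ → /ʔi/, /m/ → /mi/.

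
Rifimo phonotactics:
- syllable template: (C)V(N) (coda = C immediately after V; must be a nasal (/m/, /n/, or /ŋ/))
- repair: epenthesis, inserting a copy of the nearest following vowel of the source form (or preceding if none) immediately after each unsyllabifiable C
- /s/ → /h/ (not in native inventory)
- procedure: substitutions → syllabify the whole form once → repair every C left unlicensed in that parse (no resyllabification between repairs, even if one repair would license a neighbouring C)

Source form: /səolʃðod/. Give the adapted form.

həoloʃoðodo

Substitution: /s/ → /h/, giving /həolʃðod/.
Under (C)V(N), the unsyllabifiable consonants are /l/, /ʃ/, /d/ (only a nasal (/m/, /n/, or /ŋ/) is licensed in coda position; onsets are limited to one consonant).
Epenthesis after each stranded consonant: /l/ → /lo/, /ʃ/ → /ʃo/, /d/ → /do/.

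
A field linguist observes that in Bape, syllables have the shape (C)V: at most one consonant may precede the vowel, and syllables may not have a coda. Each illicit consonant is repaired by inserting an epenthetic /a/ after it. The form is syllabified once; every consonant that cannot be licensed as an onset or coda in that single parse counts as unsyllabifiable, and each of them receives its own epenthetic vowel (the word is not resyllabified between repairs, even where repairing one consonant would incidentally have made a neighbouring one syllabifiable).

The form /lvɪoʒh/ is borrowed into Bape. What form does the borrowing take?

lavɪoʒaha

The consonants /l/, /ʒ/, /h/ cannot be parsed into a legal (C)V syllable (no codas are permitted; onsets are limited to one consonant).
Inserting the epenthetic vowel yields /l/ → /la/, /ʒ/ → /ʒa/, /h/ → /ha/.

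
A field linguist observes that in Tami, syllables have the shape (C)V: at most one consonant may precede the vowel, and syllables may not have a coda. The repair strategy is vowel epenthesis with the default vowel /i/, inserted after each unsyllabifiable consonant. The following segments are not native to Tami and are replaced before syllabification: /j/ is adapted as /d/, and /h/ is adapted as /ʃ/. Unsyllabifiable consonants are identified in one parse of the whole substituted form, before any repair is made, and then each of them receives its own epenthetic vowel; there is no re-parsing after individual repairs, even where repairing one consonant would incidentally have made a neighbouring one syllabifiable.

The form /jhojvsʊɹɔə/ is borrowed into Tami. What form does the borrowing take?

diʃodivisʊɹɔə

Substitution: /j/ → /d/, /h/ → /ʃ/, giving /dʃodvsʊɹɔə/.
Under (C)V, the unsyllabifiable consonants are /d/, /d/, /v/ (no codas are permitted; onsets are limited to one consonant).
Each unlicensed consonant becomes the onset of a new syllable: /d/ → /di/, /d/ → /di/, /v/ → /vi/.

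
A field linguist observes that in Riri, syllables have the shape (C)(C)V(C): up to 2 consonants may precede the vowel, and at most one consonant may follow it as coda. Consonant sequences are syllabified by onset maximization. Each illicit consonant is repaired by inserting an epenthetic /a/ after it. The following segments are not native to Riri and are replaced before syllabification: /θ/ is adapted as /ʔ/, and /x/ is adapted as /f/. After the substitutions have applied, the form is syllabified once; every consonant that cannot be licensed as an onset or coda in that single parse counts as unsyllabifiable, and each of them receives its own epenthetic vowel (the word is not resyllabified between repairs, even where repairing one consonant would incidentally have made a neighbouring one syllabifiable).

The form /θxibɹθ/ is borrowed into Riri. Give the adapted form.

Substitution: /θ/ → /ʔ/, /x/ → /f/, giving /ʔfibɹʔ/.
Syllabifying with onset maximization leaves /ɹ/, /ʔ/ stranded (at most one coda consonant is licensed; onsets may contain at most 2 consonants).
Inserting the epenthetic vowel yields /ɹ/ → /ɹa/, /ʔ/ → /ʔa/.

ʔfibɹaʔa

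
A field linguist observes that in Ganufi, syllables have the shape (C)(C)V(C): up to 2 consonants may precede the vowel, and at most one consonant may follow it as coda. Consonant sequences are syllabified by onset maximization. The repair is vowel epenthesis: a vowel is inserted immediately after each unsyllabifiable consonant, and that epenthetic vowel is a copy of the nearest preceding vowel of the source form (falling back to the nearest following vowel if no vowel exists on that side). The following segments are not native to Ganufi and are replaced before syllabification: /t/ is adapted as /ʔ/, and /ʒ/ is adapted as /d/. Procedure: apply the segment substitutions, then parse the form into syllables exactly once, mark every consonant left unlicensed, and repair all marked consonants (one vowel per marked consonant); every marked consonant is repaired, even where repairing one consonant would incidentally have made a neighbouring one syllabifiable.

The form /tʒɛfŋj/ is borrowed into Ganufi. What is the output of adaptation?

ʔdɛfŋɛjɛ

Substitution: /t/ → /ʔ/, /ʒ/ → /d/, giving /ʔdɛfŋj/.
Syllabifying with onset maximization leaves /ŋ/, /j/ stranded (at most one coda consonant is licensed; onsets may contain at most 2 consonants).
Epenthesis after each stranded consonant: /ŋ/ → /ŋɛ/, /j/ → /jɛ/.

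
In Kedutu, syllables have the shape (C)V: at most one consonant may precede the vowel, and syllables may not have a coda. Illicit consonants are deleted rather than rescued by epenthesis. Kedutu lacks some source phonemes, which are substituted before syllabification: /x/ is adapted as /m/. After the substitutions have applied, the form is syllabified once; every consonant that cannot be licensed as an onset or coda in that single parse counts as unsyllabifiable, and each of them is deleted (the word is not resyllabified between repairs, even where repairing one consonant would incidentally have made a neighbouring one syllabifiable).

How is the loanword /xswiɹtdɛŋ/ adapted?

widɛ

Substitution: /x/ → /m/, giving /mswiɹtdɛŋ/.
The consonants /m/, /s/, /ɹ/, /t/, /ŋ/ cannot be parsed into a legal (C)V syllable (no codas are permitted; onsets are limited to one consonant).
Deleting the stranded consonants removes /m/, /s/, /ɹ/, /t/, /ŋ/.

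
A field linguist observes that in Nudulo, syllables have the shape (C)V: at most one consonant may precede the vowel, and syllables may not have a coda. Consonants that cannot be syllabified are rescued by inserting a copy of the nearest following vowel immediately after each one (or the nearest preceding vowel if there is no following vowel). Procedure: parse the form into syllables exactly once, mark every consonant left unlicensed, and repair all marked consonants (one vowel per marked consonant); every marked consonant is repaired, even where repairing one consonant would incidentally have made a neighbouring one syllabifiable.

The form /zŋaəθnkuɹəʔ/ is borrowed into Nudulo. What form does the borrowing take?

zaŋaəθunukuɹəʔə

Under (C)V, the unsyllabifiable consonants are /z/, /θ/, /n/, /ʔ/ (no codas are permitted; onsets are limited to one consonant).
Epenthesis after each stranded consonant: /z/ → /za/, /θ/ → /θu/, /n/ → /nu/, /ʔ/ → /ʔə/.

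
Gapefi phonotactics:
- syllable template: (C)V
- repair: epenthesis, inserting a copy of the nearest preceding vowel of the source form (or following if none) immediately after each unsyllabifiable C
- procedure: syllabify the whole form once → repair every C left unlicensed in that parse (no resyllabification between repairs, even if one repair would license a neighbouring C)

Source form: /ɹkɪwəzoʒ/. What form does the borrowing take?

ɹɪkɪwəzoʒo

Syllabifying with onset maximization leaves /ɹ/, /ʒ/ stranded (no codas are permitted; onsets are limited to one consonant).
Inserting the epenthetic vowel yields /ɹ/ → /ɹɪ/, /ʒ/ → /ʒo/.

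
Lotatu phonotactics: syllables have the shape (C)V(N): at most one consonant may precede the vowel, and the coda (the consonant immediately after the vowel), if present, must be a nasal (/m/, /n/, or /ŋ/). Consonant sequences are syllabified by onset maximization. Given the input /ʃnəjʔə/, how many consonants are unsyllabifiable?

2

The consonants /ʃ/, /j/ cannot be parsed into a legal (C)V(N) syllable (only a nasal (/m/, /n/, or /ŋ/) is licensed in coda position; onsets are limited to one consonant).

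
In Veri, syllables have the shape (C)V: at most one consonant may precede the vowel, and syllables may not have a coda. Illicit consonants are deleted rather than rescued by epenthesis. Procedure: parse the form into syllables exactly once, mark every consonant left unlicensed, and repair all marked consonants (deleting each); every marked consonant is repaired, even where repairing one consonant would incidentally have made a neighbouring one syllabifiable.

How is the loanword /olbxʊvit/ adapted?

oxʊvi

The consonants /l/, /b/, /t/ cannot be parsed into a legal (C)V syllable (no codas are permitted; onsets are limited to one consonant).
Deletion applies to /l/, /b/, /t/.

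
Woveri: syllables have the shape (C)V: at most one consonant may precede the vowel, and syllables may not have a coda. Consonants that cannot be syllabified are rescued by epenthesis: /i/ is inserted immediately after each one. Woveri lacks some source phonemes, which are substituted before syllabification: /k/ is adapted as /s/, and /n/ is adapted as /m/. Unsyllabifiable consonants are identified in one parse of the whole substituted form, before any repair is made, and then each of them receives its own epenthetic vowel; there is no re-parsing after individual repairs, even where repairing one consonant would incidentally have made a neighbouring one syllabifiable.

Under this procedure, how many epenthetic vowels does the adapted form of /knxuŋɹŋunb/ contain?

6

After substitution the input is /smxuŋɹŋumb/.
The unsyllabifiable consonants are /s/, /m/, /ŋ/, /ɹ/, /m/, /b/; each receives one epenthetic vowel.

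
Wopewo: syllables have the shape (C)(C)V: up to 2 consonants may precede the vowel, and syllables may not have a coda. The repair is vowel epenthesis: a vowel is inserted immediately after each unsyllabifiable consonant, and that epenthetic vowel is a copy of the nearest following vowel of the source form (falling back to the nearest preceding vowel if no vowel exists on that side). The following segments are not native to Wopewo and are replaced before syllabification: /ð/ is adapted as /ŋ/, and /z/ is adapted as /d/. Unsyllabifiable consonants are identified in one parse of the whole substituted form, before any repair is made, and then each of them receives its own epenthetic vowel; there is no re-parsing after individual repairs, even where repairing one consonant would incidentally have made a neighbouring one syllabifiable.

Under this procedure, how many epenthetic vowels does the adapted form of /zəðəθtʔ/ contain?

After substitution the input is /dəŋəθtʔ/.
The unsyllabifiable consonants are /θ/, /t/, /ʔ/; each receives one epenthetic vowel.

3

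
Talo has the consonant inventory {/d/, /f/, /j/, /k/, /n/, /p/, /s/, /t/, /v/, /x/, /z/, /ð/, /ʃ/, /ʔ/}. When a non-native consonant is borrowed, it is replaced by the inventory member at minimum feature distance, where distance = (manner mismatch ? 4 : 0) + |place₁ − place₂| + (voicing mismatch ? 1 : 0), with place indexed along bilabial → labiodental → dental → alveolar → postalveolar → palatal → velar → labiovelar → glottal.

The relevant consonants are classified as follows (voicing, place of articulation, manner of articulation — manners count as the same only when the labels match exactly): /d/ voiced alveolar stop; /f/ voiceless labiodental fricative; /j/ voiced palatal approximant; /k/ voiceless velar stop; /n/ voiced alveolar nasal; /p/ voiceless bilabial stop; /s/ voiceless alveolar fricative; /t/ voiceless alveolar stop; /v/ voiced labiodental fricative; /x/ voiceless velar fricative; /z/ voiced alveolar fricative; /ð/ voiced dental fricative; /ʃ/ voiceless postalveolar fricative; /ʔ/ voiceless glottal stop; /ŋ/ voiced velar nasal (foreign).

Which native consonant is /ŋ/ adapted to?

n

/n/ is closest: same manner (nasal), place distance 3 (velar→alveolar), same voicing; total 3. Next closest is /j/ at distance 5.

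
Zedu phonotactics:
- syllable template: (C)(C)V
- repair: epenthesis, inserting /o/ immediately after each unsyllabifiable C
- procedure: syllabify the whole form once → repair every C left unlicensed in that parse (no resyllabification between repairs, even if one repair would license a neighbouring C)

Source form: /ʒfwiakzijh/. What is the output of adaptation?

ʒofwiakzijoho

Syllabifying with onset maximization leaves /ʒ/, /j/, /h/ stranded (no codas are permitted; onsets may contain at most 2 consonants).
Inserting the epenthetic vowel yields /ʒ/ → /ʒo/, /j/ → /jo/, /h/ → /ho/.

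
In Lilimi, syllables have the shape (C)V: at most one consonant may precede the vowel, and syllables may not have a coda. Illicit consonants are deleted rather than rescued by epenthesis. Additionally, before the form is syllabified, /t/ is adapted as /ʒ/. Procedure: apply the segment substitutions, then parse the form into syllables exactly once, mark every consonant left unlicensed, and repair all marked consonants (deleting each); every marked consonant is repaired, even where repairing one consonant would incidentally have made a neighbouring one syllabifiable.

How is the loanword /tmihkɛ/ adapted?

Substitution: /t/ → /ʒ/, giving /ʒmihkɛ/.
Syllabifying with onset maximization leaves /ʒ/, /h/ stranded (no codas are permitted; onsets are limited to one consonant).
Deleting the stranded consonants removes /ʒ/, /h/.

mikɛ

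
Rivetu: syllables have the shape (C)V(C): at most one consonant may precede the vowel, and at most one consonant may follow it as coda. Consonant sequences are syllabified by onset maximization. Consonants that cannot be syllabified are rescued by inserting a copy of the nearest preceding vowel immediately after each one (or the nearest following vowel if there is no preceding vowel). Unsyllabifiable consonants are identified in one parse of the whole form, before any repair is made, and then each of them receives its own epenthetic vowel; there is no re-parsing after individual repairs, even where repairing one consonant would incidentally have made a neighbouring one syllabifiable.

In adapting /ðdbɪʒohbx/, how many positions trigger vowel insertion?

The unsyllabifiable consonants are /ð/, /d/, /b/, /x/; each receives one epenthetic vowel.

4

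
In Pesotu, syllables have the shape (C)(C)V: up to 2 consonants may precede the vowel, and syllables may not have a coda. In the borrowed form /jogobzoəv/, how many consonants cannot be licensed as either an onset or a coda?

1

Under (C)(C)V, the unsyllabifiable consonants are /v/ (no codas are permitted; onsets may contain at most 2 consonants).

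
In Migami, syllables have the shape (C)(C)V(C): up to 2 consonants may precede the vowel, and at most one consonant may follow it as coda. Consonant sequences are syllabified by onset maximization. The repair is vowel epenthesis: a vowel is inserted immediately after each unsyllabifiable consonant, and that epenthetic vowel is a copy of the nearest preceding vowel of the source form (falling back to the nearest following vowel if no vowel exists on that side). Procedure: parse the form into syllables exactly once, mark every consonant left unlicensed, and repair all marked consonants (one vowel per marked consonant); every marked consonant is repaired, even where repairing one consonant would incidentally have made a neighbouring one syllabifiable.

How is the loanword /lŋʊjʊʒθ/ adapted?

Under (C)(C)V(C), the unsyllabifiable consonants are /θ/ (at most one coda consonant is licensed; onsets may contain at most 2 consonants).
Epenthesis after each stranded consonant: /θ/ → /θʊ/.

lŋʊjʊʒθʊ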